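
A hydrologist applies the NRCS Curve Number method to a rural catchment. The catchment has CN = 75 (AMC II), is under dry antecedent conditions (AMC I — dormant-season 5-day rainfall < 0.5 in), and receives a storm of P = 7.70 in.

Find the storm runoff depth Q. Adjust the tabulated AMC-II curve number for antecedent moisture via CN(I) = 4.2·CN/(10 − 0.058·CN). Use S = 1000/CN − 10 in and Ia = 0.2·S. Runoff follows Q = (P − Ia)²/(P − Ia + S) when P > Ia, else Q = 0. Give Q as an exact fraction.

Adjust CN=75 to AMC I: 4.2·75/(10 − 0.058·75) → 315 ÷ (113/20) = 6300/113 ≈ 55.752
Max retention: S = 1000/(6300/113) − 10 = 500/63 in (≈ 7.937 in)
Ia = 0.2·(500/63) = 100/63 in ≈ 1.587 in
Excess rainfall: 7.700 − 1.587 = 6.113 in; P > Ia so Q > 0
Q: (3851/630)² ÷ (8851/630) = 14830201/5576130 in (≈ 2.660 in)

Q = 14830201/5576130 in ≈ 2.660 in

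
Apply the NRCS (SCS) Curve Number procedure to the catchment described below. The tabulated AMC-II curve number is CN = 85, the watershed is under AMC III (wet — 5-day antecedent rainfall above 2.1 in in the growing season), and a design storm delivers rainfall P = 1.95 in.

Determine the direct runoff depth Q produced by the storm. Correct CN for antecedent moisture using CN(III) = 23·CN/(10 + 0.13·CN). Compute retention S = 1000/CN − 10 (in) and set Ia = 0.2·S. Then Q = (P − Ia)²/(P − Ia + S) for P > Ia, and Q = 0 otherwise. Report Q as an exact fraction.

Wet (AMC III): CN(III) = 23·85/(10 + 0.13·85) = 1955/(421/20) = 39100/421 ≈ 92.874
Max retention: S = 1000/(39100/421) − 10 = 300/391 in (≈ 0.767 in)
Ia = 0.2·(300/391) = 60/391 in ≈ 0.153 in
Since P=1.950 > Ia=0.153: effective rainfall P−Ia = 14049/7820 in
Q = (14049/7820)²/((14049/7820) + 300/391) = (197374401/61152400)/(20049/7820) = 65791467/52261060 in ≈ 1.259 in

Q = 65791467/52261060 in ≈ 1.259 in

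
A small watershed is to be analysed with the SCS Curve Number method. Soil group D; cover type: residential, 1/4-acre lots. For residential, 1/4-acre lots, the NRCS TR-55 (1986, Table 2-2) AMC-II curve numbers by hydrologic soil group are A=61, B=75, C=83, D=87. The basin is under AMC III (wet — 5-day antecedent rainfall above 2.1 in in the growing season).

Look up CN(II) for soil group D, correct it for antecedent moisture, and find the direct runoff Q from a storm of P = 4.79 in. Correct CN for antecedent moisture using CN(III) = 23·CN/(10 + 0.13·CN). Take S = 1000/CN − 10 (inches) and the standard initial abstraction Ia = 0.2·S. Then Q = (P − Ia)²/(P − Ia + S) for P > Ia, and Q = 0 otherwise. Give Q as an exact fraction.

NRCS table: residential, 1/4-acre lots, soil group D → CN(II) = 87
Adjust CN=87 to AMC III: 23·87/(10 + 0.13·87) → 2001 ÷ (2131/100) = 200100/2131 ≈ 93.900
Max retention: S = 1000/(200100/2131) − 10 = 1300/2001 in (≈ 0.650 in)
Initial abstraction Ia = S/5 = (1300/2001)/5 = 260/2001 ≈ 0.130 in
Excess rainfall: 4.790 − 0.130 = 4.660 in; P > Ia so Q > 0
Q: (932479/200100)² ÷ (1062479/200100) = 869517085441/212602047900 in (≈ 4.090 in)

Q = 869517085441/212602047900 in ≈ 4.090 in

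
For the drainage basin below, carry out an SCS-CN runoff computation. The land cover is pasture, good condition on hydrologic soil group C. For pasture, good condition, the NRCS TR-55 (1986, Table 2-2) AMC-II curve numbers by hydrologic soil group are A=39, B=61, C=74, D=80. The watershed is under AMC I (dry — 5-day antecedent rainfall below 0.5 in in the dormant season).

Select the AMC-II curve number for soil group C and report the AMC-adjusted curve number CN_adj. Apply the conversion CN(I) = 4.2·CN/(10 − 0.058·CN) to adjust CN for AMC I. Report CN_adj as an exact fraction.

NRCS table: pasture, good condition, soil group C → CN(II) = 74
CN(I) from CN(II)=74: (4.2·74)/(10 − 0.058·74) = 77700/1427 ≈ 54.450

CN_adj = 77700/1427 ≈ 54.450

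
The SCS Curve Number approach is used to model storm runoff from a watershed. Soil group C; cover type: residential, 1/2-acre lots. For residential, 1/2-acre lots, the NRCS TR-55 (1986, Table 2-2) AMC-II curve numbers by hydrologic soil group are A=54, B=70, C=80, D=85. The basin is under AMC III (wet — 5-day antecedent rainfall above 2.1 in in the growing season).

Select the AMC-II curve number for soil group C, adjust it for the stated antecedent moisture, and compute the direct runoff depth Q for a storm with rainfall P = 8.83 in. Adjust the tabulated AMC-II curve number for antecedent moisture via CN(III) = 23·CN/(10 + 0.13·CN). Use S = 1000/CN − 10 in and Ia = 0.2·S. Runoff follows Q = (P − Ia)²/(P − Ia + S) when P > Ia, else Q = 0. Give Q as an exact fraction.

Q = 392396481/51310700 in ≈ 7.647 in

NRCS table: residential, 1/2-acre lots, soil group C → CN(II) = 80
Adjust CN=80 to AMC III: 23·80/(10 + 0.13·80) → 1840 ÷ (102/5) = 4600/51 ≈ 90.196
Max retention: S = 1000/(4600/51) − 10 = 25/23 in (≈ 1.087 in)
Ia = 0.2S: 0.2·1.087 = 0.217 in (exactly 5/23)
P − Ia = 8.830 − 0.217 = 19809/2300 ≈ 8.613 in (> 0, runoff occurs)
Runoff Q = (P−Ia)²/(P−Ia+S) = (8.613)²/(8.613+1.087) = 392396481/51310700 ≈ 7.647 in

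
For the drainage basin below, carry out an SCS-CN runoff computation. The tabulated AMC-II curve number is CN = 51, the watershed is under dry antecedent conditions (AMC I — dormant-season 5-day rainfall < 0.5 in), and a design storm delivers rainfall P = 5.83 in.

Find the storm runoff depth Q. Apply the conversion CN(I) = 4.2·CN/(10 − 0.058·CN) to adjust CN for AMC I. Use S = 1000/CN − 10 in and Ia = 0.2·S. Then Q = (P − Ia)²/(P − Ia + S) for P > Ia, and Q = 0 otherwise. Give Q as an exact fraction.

Q = 368601601/5648744700 in ≈ 0.065 in

Adjust CN=51 to AMC I: 4.2·51/(10 − 0.058·51) → (1071/5) ÷ (3521/500) = 15300/503 ≈ 30.417
S = 1000/(15300/503) − 10 = 3500/153 in ≈ 22.876 in
Initial abstraction Ia = S/5 = (3500/153)/5 = 700/153 ≈ 4.575 in
Excess rainfall: 5.830 − 4.575 = 1.255 in; P > Ia so Q > 0
Q = (19199/15300)²/((19199/15300) + 3500/153) = (368601601/234090000)/(369199/15300) = 368601601/5648744700 in ≈ 0.065 in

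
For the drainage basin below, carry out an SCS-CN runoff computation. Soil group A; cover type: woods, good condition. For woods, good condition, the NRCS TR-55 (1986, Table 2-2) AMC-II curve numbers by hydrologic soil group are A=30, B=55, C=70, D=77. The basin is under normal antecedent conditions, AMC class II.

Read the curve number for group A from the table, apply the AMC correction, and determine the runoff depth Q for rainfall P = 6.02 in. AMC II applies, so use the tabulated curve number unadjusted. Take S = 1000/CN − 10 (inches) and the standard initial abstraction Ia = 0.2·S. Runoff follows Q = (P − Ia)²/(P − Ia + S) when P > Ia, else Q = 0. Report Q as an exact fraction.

Q = 5887/79350 in ≈ 0.074 in

NRCS table: woods, good condition, soil group A → CN(II) = 30
CN(II) = 30; AMC II needs no correction.
S = 1000/30 − 10 = 70/3 in ≈ 23.333 in
Initial abstraction Ia = S/5 = (70/3)/5 = 14/3 ≈ 4.667 in
Since P=6.020 > Ia=4.667: effective rainfall P−Ia = 203/150 in
Q: (203/150)² ÷ (3703/150) = 5887/79350 in (≈ 0.074 in)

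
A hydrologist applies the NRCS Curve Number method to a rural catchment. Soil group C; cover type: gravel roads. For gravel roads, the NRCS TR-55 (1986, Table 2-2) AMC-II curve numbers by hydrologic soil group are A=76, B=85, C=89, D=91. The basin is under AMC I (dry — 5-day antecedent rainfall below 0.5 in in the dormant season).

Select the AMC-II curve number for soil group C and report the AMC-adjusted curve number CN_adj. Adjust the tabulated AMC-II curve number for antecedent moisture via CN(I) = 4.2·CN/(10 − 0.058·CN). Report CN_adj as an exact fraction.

NRCS table: gravel roads, soil group C → CN(II) = 89
Dry (AMC I): CN(I) = 4.2·89/(10 − 0.058·89) = (1869/5)/(2419/500) = 186900/2419 ≈ 77.263

CN_adj = 186900/2419 ≈ 77.263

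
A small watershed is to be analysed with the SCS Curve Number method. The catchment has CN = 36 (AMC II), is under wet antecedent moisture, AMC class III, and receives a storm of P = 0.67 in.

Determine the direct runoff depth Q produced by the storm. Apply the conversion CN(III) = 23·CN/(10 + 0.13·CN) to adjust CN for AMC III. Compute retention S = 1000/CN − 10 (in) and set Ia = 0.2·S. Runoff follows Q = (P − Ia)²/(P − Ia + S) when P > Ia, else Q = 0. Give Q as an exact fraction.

CN(III) from CN(II)=36: (23·36)/(10 + 0.13·36) = 20700/367 ≈ 56.403
Retention S: 1000/CN − 10 with CN=56.403 → S = 1600/207 ≈ 7.729 in
Initial abstraction Ia = S/5 = (1600/207)/5 = 320/207 ≈ 1.546 in
P = 0.670 ≤ Ia = 1.546 in: entire storm abstracted, Q = 0.

Q = 0 in ≈ 0.000 in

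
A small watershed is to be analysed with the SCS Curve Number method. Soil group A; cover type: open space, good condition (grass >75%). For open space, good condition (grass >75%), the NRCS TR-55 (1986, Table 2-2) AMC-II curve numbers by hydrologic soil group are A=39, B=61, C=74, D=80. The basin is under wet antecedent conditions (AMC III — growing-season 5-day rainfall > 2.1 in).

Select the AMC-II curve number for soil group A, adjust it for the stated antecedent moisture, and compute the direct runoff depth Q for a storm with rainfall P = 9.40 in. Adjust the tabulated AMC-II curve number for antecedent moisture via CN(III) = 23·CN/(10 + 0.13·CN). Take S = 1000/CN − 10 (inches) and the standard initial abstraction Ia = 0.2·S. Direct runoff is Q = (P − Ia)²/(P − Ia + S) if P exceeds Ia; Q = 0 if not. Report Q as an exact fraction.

Q = 1300251481/298517115 in ≈ 4.356 in

NRCS table: open space, good condition (grass >75%), soil group A → CN(II) = 39
Adjust CN=39 to AMC III: 23·39/(10 + 0.13·39) → 897 ÷ (1507/100) = 89700/1507 ≈ 59.522
Max retention: S = 1000/(89700/1507) − 10 = 6100/897 in (≈ 6.800 in)
Initial abstraction Ia = S/5 = (6100/897)/5 = 1220/897 ≈ 1.360 in
P − Ia = 9.400 − 1.360 = 36059/4485 ≈ 8.040 in (> 0, runoff occurs)
Q: (36059/4485)² ÷ (66559/4485) = 1300251481/298517115 in (≈ 4.356 in)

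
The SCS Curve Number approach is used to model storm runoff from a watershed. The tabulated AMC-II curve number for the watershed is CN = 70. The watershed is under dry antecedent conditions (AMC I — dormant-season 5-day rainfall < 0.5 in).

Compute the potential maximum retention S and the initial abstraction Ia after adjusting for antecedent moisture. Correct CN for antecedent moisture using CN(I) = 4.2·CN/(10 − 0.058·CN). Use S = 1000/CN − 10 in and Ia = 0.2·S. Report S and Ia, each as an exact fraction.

S = 500/49 in ≈ 10.204 in; Ia = 100/49 in ≈ 2.041 in

CN(I) from CN(II)=70: (4.2·70)/(10 − 0.058·70) = 4900/99 ≈ 49.495
S = 1000/(4900/99) − 10 = 500/49 in ≈ 10.204 in
Ia = 0.2·(500/49) = 100/49 in ≈ 2.041 in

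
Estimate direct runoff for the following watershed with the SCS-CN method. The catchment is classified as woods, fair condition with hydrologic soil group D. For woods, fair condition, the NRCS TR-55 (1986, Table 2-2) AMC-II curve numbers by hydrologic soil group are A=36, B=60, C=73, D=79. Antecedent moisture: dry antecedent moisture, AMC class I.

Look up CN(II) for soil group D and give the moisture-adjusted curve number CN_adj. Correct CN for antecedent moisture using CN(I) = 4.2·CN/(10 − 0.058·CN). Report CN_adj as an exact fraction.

NRCS table: woods, fair condition, soil group D → CN(II) = 79
Adjust CN=79 to AMC I: 4.2·79/(10 − 0.058·79) → (1659/5) ÷ (2709/500) = 7900/129 ≈ 61.240

CN_adj = 7900/129 ≈ 61.240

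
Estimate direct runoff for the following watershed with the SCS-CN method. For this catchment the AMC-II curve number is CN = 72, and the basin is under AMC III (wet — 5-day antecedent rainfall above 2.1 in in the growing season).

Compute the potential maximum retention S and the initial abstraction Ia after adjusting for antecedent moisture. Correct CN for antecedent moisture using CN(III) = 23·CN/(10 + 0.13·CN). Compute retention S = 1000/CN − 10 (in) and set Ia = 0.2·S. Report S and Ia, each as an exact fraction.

S = 350/207 in ≈ 1.691 in; Ia = 70/207 in ≈ 0.338 in

Adjust CN=72 to AMC III: 23·72/(10 + 0.13·72) → 1656 ÷ (484/25) = 10350/121 ≈ 85.537
Retention S: 1000/CN − 10 with CN=85.537 → S = 350/207 ≈ 1.691 in
Initial abstraction Ia = S/5 = (350/207)/5 = 70/207 ≈ 0.338 in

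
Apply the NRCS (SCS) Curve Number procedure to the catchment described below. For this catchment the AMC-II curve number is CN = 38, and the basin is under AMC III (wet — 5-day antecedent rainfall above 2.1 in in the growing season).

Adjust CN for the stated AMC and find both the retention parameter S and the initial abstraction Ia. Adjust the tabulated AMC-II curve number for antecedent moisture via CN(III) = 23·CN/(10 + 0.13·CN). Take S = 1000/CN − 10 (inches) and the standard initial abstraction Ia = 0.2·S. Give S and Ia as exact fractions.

Adjust CN=38 to AMC III: 23·38/(10 + 0.13·38) → 874 ÷ (747/50) = 43700/747 ≈ 58.501
Retention S: 1000/CN − 10 with CN=58.501 → S = 3100/437 ≈ 7.094 in
Ia = 0.2S: 0.2·7.094 = 1.419 in (exactly 620/437)

S = 3100/437 in ≈ 7.094 in; Ia = 620/437 in ≈ 1.419 in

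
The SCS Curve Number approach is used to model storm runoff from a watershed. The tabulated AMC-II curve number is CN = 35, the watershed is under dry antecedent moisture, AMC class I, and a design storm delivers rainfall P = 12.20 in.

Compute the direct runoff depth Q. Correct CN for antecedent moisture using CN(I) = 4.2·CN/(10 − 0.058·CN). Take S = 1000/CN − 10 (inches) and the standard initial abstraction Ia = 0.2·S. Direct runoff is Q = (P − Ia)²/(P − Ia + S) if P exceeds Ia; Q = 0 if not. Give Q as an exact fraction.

Adjust CN=35 to AMC I: 4.2·35/(10 − 0.058·35) → 147 ÷ (797/100) = 14700/797 ≈ 18.444
S = 1000/(14700/797) − 10 = 6500/147 in ≈ 44.218 in
Ia = 0.2S: 0.2·44.218 = 8.844 in (exactly 1300/147)
Excess rainfall: 12.200 − 8.844 = 3.356 in; P > Ia so Q > 0
Runoff Q = (P−Ia)²/(P−Ia+S) = (3.356)²/(3.356+44.218) = 6086089/25700745 ≈ 0.237 in

Q = 6086089/25700745 in ≈ 0.237 in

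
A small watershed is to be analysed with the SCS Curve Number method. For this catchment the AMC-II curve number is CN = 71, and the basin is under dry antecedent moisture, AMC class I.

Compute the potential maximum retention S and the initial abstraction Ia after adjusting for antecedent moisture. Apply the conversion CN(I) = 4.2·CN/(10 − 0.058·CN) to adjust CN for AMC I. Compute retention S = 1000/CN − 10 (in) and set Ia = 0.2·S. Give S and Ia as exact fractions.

Dry (AMC I): CN(I) = 4.2·71/(10 − 0.058·71) = (1491/5)/(2941/500) = 149100/2941 ≈ 50.697
S = 1000/(149100/2941) − 10 = 14500/1491 in ≈ 9.725 in
Ia = 0.2S: 0.2·9.725 = 1.945 in (exactly 2900/1491)

S = 14500/1491 in ≈ 9.725 in; Ia = 2900/1491 in ≈ 1.945 in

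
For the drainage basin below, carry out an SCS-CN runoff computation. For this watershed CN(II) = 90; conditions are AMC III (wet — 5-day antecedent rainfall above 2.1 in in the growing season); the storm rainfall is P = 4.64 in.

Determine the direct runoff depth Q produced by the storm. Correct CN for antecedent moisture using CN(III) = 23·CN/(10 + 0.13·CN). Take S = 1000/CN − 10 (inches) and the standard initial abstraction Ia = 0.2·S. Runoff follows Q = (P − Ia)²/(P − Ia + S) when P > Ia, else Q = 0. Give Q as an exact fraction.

CN(III) from CN(II)=90: (23·90)/(10 + 0.13·90) = 20700/217 ≈ 95.392
Retention S: 1000/CN − 10 with CN=95.392 → S = 100/207 ≈ 0.483 in
Ia = 0.2·(100/207) = 20/207 in ≈ 0.097 in
Excess rainfall: 4.640 − 0.097 = 4.543 in; P > Ia so Q > 0
Runoff Q = (P−Ia)²/(P−Ia+S) = (4.543)²/(4.543+0.483) = 138203536/33653025 ≈ 4.107 in

Q = 138203536/33653025 in ≈ 4.107 in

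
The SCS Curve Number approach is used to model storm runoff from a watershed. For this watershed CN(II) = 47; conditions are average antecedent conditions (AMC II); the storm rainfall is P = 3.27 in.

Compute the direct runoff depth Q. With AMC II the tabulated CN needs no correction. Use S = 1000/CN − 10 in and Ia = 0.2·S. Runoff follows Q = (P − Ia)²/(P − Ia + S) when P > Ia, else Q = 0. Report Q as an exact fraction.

CN(II) = 47; AMC II needs no correction.
Max retention: S = 1000/47 − 10 = 530/47 in (≈ 11.277 in)
Ia = 0.2·(530/47) = 106/47 in ≈ 2.255 in
P − Ia = 3.270 − 2.255 = 4769/4700 ≈ 1.015 in (> 0, runoff occurs)
Runoff Q = (P−Ia)²/(P−Ia+S) = (1.015)²/(1.015+11.277) = 22743361/271514300 ≈ 0.084 in

Q = 22743361/271514300 in ≈ 0.084 in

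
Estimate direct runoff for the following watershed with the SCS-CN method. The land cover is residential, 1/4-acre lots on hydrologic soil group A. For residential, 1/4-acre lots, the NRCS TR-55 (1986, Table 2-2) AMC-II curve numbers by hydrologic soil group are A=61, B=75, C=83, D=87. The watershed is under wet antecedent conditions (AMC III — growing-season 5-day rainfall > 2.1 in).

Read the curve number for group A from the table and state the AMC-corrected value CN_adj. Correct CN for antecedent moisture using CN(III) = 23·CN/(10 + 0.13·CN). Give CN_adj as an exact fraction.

NRCS table: residential, 1/4-acre lots, soil group A → CN(II) = 61
Adjust CN=61 to AMC III: 23·61/(10 + 0.13·61) → 1403 ÷ (1793/100) = 140300/1793 ≈ 78.249

CN_adj = 140300/1793 ≈ 78.249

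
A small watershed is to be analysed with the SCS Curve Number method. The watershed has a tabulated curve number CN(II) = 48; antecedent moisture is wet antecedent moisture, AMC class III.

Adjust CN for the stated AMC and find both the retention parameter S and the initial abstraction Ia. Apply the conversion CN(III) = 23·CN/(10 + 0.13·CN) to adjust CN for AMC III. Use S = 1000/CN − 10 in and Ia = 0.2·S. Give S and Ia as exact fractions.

Adjust CN=48 to AMC III: 23·48/(10 + 0.13·48) → 1104 ÷ (406/25) = 13800/203 ≈ 67.980
S = 1000/(13800/203) − 10 = 325/69 in ≈ 4.710 in
Ia = 0.2S: 0.2·4.710 = 0.942 in (exactly 65/69)

S = 325/69 in ≈ 4.710 in; Ia = 65/69 in ≈ 0.942 in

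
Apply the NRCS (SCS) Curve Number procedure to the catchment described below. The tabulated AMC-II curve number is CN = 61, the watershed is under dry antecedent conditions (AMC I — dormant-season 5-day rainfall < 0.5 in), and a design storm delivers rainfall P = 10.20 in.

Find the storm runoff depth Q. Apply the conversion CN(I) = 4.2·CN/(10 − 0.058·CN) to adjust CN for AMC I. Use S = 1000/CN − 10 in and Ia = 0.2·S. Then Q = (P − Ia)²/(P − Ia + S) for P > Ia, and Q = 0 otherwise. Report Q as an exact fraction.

Q = 233386729/102003895 in ≈ 2.288 in

CN(I) from CN(II)=61: (4.2·61)/(10 − 0.058·61) = 42700/1077 ≈ 39.647
Max retention: S = 1000/(42700/1077) − 10 = 6500/427 in (≈ 15.222 in)
Initial abstraction Ia = S/5 = (6500/427)/5 = 1300/427 ≈ 3.044 in
Excess rainfall: 10.200 − 3.044 = 7.156 in; P > Ia so Q > 0
Q = (15277/2135)²/((15277/2135) + 6500/427) = (233386729/4558225)/(47777/2135) = 233386729/102003895 in ≈ 2.288 in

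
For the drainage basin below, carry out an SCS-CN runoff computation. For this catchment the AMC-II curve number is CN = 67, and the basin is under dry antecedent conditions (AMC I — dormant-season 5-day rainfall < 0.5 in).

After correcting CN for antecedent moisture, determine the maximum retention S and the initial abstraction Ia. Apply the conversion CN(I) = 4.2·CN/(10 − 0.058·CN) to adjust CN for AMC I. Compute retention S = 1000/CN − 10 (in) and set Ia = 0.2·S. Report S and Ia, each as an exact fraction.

S = 5500/469 in ≈ 11.727 in; Ia = 1100/469 in ≈ 2.345 in

Dry (AMC I): CN(I) = 4.2·67/(10 − 0.058·67) = (1407/5)/(3057/500) = 46900/1019 ≈ 46.026
S = 1000/(46900/1019) − 10 = 5500/469 in ≈ 11.727 in
Ia = 0.2S: 0.2·11.727 = 2.345 in (exactly 1100/469)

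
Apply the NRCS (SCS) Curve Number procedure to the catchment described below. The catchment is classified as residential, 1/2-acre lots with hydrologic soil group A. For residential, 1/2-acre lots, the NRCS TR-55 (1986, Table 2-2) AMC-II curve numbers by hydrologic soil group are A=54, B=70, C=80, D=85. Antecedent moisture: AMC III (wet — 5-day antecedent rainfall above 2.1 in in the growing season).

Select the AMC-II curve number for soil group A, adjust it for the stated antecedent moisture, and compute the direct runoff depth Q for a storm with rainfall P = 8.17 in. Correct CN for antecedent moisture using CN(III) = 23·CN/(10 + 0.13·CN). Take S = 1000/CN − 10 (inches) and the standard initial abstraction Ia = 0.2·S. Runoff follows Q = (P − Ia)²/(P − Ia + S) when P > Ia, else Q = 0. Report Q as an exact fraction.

Q = 402363481/81159300 in ≈ 4.958 in

NRCS table: residential, 1/2-acre lots, soil group A → CN(II) = 54
CN(III) from CN(II)=54: (23·54)/(10 + 0.13·54) = 2700/37 ≈ 72.973
Retention S: 1000/CN − 10 with CN=72.973 → S = 100/27 ≈ 3.704 in
Ia = 0.2S: 0.2·3.704 = 0.741 in (exactly 20/27)
Since P=8.170 > Ia=0.741: effective rainfall P−Ia = 20059/2700 in
Q: (20059/2700)² ÷ (30059/2700) = 402363481/81159300 in (≈ 4.958 in)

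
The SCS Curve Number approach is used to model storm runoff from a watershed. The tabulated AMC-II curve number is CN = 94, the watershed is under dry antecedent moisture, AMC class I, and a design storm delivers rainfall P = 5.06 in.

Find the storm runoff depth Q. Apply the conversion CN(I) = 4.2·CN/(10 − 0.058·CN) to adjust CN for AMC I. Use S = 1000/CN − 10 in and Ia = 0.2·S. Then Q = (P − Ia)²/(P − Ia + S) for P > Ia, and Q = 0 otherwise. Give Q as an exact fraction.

Q = 6121028169/1698248650 in ≈ 3.604 in

CN(I) from CN(II)=94: (4.2·94)/(10 − 0.058·94) = 32900/379 ≈ 86.807
Retention S: 1000/CN − 10 with CN=86.807 → S = 500/329 ≈ 1.520 in
Ia = 0.2S: 0.2·1.520 = 0.304 in (exactly 100/329)
P − Ia = 5.060 − 0.304 = 78237/16450 ≈ 4.756 in (> 0, runoff occurs)
Q = (78237/16450)²/((78237/16450) + 500/329) = (6121028169/270602500)/(103237/16450) = 6121028169/1698248650 in ≈ 3.604 in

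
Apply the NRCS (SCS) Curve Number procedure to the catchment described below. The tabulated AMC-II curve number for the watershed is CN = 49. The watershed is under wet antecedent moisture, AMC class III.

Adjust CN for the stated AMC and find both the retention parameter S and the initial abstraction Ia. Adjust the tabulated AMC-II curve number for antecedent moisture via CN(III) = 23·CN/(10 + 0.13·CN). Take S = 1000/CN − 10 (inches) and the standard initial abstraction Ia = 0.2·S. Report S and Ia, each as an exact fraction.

S = 5100/1127 in ≈ 4.525 in; Ia = 1020/1127 in ≈ 0.905 in

CN(III) from CN(II)=49: (23·49)/(10 + 0.13·49) = 112700/1637 ≈ 68.845
S = 1000/(112700/1637) − 10 = 5100/1127 in ≈ 4.525 in
Initial abstraction Ia = S/5 = (5100/1127)/5 = 1020/1127 ≈ 0.905 in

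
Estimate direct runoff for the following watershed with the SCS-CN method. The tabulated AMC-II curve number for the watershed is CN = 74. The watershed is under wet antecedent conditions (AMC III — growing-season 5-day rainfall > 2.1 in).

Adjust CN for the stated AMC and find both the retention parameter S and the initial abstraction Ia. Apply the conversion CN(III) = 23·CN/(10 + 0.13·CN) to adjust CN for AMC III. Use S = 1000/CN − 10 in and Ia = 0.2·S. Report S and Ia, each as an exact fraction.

Wet (AMC III): CN(III) = 23·74/(10 + 0.13·74) = 1702/(981/50) = 85100/981 ≈ 86.748
Retention S: 1000/CN − 10 with CN=86.748 → S = 1300/851 ≈ 1.528 in
Ia = 0.2S: 0.2·1.528 = 0.306 in (exactly 260/851)

S = 1300/851 in ≈ 1.528 in; Ia = 260/851 in ≈ 0.306 in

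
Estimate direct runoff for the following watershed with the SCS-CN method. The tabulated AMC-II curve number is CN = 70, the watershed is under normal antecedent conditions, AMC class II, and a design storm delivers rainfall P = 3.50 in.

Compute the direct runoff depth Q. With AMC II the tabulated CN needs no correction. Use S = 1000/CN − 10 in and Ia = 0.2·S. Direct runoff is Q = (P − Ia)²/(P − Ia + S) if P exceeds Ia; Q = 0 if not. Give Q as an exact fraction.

Q = 1369/1358 in ≈ 1.008 in

CN(II) = 70; AMC II needs no correction.
Retention S: 1000/CN − 10 with CN=70.000 → S = 30/7 ≈ 4.286 in
Initial abstraction Ia = S/5 = (30/7)/5 = 6/7 ≈ 0.857 in
P − Ia = 3.500 − 0.857 = 37/14 ≈ 2.643 in (> 0, runoff occurs)
Runoff Q = (P−Ia)²/(P−Ia+S) = (2.643)²/(2.643+4.286) = 1369/1358 ≈ 1.008 in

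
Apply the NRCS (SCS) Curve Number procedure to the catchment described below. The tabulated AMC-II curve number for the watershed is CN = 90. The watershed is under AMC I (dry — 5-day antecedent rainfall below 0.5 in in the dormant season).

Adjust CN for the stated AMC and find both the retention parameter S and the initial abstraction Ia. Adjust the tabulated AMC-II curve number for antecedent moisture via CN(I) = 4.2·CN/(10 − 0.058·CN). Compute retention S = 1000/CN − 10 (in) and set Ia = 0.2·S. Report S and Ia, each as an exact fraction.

Adjust CN=90 to AMC I: 4.2·90/(10 − 0.058·90) → 378 ÷ (239/50) = 18900/239 ≈ 79.079
Retention S: 1000/CN − 10 with CN=79.079 → S = 500/189 ≈ 2.646 in
Ia = 0.2S: 0.2·2.646 = 0.529 in (exactly 100/189)

S = 500/189 in ≈ 2.646 in; Ia = 100/189 in ≈ 0.529 in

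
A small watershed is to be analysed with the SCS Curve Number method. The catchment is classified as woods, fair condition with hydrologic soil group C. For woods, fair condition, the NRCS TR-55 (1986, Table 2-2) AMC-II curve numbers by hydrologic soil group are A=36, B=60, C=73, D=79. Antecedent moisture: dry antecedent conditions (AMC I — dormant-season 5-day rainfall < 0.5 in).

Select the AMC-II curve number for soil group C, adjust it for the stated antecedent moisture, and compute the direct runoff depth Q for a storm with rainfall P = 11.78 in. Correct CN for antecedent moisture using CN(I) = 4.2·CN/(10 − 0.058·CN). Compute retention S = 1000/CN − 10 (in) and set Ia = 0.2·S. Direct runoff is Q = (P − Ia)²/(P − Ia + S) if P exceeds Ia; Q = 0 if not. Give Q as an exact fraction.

NRCS table: woods, fair condition, soil group C → CN(II) = 73
Dry (AMC I): CN(I) = 4.2·73/(10 − 0.058·73) = (1533/5)/(2883/500) = 51100/961 ≈ 53.174
S = 1000/(51100/961) − 10 = 4500/511 in ≈ 8.806 in
Ia = 0.2S: 0.2·8.806 = 1.761 in (exactly 900/511)
P − Ia = 11.780 − 1.761 = 255979/25550 ≈ 10.019 in (> 0, runoff occurs)
Q = (255979/25550)²/((255979/25550) + 4500/511) = (65525248441/652802500)/(480979/25550) = 65525248441/12289013450 in ≈ 5.332 in

Q = 65525248441/12289013450 in ≈ 5.332 in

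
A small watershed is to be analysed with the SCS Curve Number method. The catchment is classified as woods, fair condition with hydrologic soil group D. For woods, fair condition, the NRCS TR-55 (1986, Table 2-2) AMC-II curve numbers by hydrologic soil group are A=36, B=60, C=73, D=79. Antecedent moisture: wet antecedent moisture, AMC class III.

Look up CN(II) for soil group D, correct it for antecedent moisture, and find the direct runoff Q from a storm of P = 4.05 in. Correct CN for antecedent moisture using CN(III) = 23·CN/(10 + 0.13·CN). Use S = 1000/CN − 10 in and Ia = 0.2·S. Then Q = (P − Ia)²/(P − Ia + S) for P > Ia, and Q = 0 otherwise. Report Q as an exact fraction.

Q = 6419685243/2189812060 in ≈ 2.932 in

NRCS table: woods, fair condition, soil group D → CN(II) = 79
Wet (AMC III): CN(III) = 23·79/(10 + 0.13·79) = 1817/(2027/100) = 181700/2027 ≈ 89.640
Max retention: S = 1000/(181700/2027) − 10 = 2100/1817 in (≈ 1.156 in)
Ia = 0.2·(2100/1817) = 420/1817 in ≈ 0.231 in
Excess rainfall: 4.050 − 0.231 = 3.819 in; P > Ia so Q > 0
Q = (138777/36340)²/((138777/36340) + 2100/1817) = (19259055729/1320595600)/(180777/36340) = 6419685243/2189812060 in ≈ 2.932 in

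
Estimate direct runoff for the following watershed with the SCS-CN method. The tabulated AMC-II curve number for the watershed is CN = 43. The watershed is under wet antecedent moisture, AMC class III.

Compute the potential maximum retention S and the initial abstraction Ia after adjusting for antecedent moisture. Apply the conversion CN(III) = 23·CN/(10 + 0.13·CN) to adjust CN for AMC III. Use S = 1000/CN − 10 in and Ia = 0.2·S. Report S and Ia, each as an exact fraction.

S = 5700/989 in ≈ 5.763 in; Ia = 1140/989 in ≈ 1.153 in

Adjust CN=43 to AMC III: 23·43/(10 + 0.13·43) → 989 ÷ (1559/100) = 98900/1559 ≈ 63.438
Retention S: 1000/CN − 10 with CN=63.438 → S = 5700/989 ≈ 5.763 in
Ia = 0.2·(5700/989) = 1140/989 in ≈ 1.153 in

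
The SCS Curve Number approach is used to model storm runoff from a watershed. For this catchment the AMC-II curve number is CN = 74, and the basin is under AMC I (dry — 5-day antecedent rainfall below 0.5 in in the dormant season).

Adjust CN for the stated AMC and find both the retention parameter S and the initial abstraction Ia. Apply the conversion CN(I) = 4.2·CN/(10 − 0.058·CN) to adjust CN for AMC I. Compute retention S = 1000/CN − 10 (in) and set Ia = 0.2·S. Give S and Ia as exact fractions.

Adjust CN=74 to AMC I: 4.2·74/(10 − 0.058·74) → (1554/5) ÷ (1427/250) = 77700/1427 ≈ 54.450
Max retention: S = 1000/(77700/1427) − 10 = 6500/777 in (≈ 8.366 in)
Initial abstraction Ia = S/5 = (6500/777)/5 = 1300/777 ≈ 1.673 in

S = 6500/777 in ≈ 8.366 in; Ia = 1300/777 in ≈ 1.673 in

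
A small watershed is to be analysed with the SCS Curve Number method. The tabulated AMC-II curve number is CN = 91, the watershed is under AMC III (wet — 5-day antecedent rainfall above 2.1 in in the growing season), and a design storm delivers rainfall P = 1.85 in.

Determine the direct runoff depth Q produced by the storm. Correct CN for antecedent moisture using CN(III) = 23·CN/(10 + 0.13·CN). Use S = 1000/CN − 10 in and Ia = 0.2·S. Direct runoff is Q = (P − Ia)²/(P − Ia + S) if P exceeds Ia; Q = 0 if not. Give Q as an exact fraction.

Adjust CN=91 to AMC III: 23·91/(10 + 0.13·91) → 2093 ÷ (2183/100) = 209300/2183 ≈ 95.877
S = 1000/(209300/2183) − 10 = 900/2093 in ≈ 0.430 in
Initial abstraction Ia = S/5 = (900/2093)/5 = 180/2093 ≈ 0.086 in
P − Ia = 1.850 − 0.086 = 73841/41860 ≈ 1.764 in (> 0, runoff occurs)
Q = (73841/41860)²/((73841/41860) + 900/2093) = (5452493281/1752259600)/(91841/41860) = 5452493281/3844464260 in ≈ 1.418 in

Q = 5452493281/3844464260 in ≈ 1.418 in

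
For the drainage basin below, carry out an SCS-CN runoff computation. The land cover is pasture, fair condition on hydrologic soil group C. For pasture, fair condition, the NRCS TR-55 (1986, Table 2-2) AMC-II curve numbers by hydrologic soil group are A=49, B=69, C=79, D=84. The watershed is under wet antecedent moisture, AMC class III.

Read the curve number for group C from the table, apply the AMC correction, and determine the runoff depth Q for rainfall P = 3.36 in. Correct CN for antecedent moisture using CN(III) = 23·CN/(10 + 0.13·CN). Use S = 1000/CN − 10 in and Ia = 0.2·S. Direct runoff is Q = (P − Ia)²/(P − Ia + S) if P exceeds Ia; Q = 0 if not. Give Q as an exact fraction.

NRCS table: pasture, fair condition, soil group C → CN(II) = 79
Wet (AMC III): CN(III) = 23·79/(10 + 0.13·79) = 1817/(2027/100) = 181700/2027 ≈ 89.640
Max retention: S = 1000/(181700/2027) − 10 = 2100/1817 in (≈ 1.156 in)
Ia = 0.2S: 0.2·1.156 = 0.231 in (exactly 420/1817)
P − Ia = 3.360 − 0.231 = 142128/45425 ≈ 3.129 in (> 0, runoff occurs)
Q = (142128/45425)²/((142128/45425) + 2100/1817) = (20200368384/2063430625)/(194628/45425) = 34354368/15035675 in ≈ 2.285 in

Q = 34354368/15035675 in ≈ 2.285 in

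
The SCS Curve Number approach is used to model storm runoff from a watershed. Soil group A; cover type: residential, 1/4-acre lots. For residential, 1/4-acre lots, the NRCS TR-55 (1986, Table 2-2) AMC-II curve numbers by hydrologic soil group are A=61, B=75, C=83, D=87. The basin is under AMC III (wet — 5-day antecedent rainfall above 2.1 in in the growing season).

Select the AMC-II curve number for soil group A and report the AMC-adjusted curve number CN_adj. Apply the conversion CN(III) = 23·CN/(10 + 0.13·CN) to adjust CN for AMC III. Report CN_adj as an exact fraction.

CN_adj = 140300/1793 ≈ 78.249

NRCS table: residential, 1/4-acre lots, soil group A → CN(II) = 61
Adjust CN=61 to AMC III: 23·61/(10 + 0.13·61) → 1403 ÷ (1793/100) = 140300/1793 ≈ 78.249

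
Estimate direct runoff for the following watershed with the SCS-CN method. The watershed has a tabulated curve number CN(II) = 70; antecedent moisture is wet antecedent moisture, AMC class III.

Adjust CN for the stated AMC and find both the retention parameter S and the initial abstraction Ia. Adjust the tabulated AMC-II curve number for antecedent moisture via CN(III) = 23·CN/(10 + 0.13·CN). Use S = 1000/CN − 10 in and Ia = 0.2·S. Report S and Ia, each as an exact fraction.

CN(III) from CN(II)=70: (23·70)/(10 + 0.13·70) = 16100/191 ≈ 84.293
S = 1000/(16100/191) − 10 = 300/161 in ≈ 1.863 in
Ia = 0.2S: 0.2·1.863 = 0.373 in (exactly 60/161)

S = 300/161 in ≈ 1.863 in; Ia = 60/161 in ≈ 0.373 in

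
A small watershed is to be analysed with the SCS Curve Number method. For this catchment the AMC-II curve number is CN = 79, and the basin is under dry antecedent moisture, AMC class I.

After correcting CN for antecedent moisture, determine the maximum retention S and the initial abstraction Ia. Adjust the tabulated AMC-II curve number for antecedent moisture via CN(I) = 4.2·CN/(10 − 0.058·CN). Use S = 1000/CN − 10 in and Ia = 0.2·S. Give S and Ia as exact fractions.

S = 500/79 in ≈ 6.329 in; Ia = 100/79 in ≈ 1.266 in

Adjust CN=79 to AMC I: 4.2·79/(10 − 0.058·79) → (1659/5) ÷ (2709/500) = 7900/129 ≈ 61.240
S = 1000/(7900/129) − 10 = 500/79 in ≈ 6.329 in
Initial abstraction Ia = S/5 = (500/79)/5 = 100/79 ≈ 1.266 in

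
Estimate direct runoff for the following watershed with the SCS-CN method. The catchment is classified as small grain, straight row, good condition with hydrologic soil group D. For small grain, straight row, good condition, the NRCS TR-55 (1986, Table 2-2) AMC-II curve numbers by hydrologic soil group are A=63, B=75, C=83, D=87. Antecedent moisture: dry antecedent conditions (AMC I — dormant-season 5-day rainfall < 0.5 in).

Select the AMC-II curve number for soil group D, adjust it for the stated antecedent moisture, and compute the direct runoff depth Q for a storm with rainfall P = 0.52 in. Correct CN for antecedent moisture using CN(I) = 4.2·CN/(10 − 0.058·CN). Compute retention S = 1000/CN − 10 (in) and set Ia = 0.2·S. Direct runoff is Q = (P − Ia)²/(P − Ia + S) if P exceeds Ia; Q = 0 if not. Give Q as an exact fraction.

Q = 0 in ≈ 0.000 in

NRCS table: small grain, straight row, good condition, soil group D → CN(II) = 87
Dry (AMC I): CN(I) = 4.2·87/(10 − 0.058·87) = (1827/5)/(2477/500) = 182700/2477 ≈ 73.759
S = 1000/(182700/2477) − 10 = 6500/1827 in ≈ 3.558 in
Ia = 0.2S: 0.2·3.558 = 0.712 in (exactly 1300/1827)
P = 0.520 ≤ Ia = 0.712 in: entire storm abstracted, Q = 0.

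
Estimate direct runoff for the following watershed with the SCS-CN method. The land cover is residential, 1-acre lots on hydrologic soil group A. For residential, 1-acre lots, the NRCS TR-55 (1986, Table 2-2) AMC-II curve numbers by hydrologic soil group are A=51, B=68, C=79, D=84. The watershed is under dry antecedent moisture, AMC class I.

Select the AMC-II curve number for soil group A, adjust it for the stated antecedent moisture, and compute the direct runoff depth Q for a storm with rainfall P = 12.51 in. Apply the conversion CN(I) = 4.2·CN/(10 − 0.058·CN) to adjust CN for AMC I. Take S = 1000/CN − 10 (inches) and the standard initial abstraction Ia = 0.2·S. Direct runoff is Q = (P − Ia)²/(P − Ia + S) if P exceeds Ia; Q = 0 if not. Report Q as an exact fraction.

NRCS table: residential, 1-acre lots, soil group A → CN(II) = 51
CN(I) from CN(II)=51: (4.2·51)/(10 − 0.058·51) = 15300/503 ≈ 30.417
Retention S: 1000/CN − 10 with CN=30.417 → S = 3500/153 ≈ 22.876 in
Ia = 0.2·(3500/153) = 700/153 in ≈ 4.575 in
Excess rainfall: 12.510 − 4.575 = 7.935 in; P > Ia so Q > 0
Runoff Q = (P−Ia)²/(P−Ia+S) = (7.935)²/(7.935+22.876) = 14738688409/7212465900 ≈ 2.044 in

Q = 14738688409/7212465900 in ≈ 2.044 in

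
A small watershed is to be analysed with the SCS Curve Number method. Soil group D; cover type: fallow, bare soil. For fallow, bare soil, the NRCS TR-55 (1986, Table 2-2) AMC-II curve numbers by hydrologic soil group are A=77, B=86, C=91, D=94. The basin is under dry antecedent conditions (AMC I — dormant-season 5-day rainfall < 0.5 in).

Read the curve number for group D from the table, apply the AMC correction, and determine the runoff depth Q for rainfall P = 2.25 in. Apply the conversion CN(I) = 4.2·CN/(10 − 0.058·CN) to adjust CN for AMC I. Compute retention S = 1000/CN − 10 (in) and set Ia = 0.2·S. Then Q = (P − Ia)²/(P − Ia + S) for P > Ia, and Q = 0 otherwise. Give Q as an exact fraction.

Q = 6558721/6002276 in ≈ 1.093 in

NRCS table: fallow, bare soil, soil group D → CN(II) = 94
CN(I) from CN(II)=94: (4.2·94)/(10 − 0.058·94) = 32900/379 ≈ 86.807
Retention S: 1000/CN − 10 with CN=86.807 → S = 500/329 ≈ 1.520 in
Ia = 0.2·(500/329) = 100/329 in ≈ 0.304 in
P − Ia = 2.250 − 0.304 = 2561/1316 ≈ 1.946 in (> 0, runoff occurs)
Q: (2561/1316)² ÷ (4561/1316) = 6558721/6002276 in (≈ 1.093 in)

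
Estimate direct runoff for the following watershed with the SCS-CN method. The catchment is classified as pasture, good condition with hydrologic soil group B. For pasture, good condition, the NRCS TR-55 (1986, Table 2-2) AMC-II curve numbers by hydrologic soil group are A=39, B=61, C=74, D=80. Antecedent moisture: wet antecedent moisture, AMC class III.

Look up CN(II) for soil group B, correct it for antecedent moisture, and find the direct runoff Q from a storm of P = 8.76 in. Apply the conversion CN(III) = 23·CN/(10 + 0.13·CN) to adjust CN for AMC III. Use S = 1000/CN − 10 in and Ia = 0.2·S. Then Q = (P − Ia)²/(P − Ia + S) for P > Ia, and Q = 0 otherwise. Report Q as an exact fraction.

NRCS table: pasture, good condition, soil group B → CN(II) = 61
Adjust CN=61 to AMC III: 23·61/(10 + 0.13·61) → 1403 ÷ (1793/100) = 140300/1793 ≈ 78.249
Max retention: S = 1000/(140300/1793) − 10 = 3900/1403 in (≈ 2.780 in)
Ia = 0.2S: 0.2·2.780 = 0.556 in (exactly 780/1403)
Excess rainfall: 8.760 − 0.556 = 8.204 in; P > Ia so Q > 0
Q: (287757/35075)² ÷ (385257/35075) = 27601363683/4504296425 in (≈ 6.128 in)

Q = 27601363683/4504296425 in ≈ 6.128 in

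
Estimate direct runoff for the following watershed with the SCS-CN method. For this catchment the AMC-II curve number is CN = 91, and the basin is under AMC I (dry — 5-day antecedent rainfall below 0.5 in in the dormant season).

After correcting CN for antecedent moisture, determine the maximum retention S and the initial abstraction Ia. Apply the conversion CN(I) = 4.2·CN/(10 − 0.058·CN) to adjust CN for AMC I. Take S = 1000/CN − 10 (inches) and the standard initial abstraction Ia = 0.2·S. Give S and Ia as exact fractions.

Adjust CN=91 to AMC I: 4.2·91/(10 − 0.058·91) → (1911/5) ÷ (2361/500) = 63700/787 ≈ 80.940
S = 1000/(63700/787) − 10 = 1500/637 in ≈ 2.355 in
Ia = 0.2S: 0.2·2.355 = 0.471 in (exactly 300/637)

S = 1500/637 in ≈ 2.355 in; Ia = 300/637 in ≈ 0.471 in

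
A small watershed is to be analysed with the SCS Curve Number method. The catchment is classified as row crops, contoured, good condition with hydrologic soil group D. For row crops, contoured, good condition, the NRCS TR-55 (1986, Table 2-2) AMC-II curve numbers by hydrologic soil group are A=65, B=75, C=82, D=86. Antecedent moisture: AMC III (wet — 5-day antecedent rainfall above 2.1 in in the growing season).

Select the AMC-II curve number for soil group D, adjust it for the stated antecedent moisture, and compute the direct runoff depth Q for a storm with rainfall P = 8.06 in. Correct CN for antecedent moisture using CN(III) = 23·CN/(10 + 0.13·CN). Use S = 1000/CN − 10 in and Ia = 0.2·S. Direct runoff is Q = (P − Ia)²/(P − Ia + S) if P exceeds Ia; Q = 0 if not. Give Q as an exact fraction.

Q = 153324715489/21093738150 in ≈ 7.269 in

NRCS table: row crops, contoured, good condition, soil group D → CN(II) = 86
Wet (AMC III): CN(III) = 23·86/(10 + 0.13·86) = 1978/(1059/50) = 98900/1059 ≈ 93.390
S = 1000/(98900/1059) − 10 = 700/989 in ≈ 0.708 in
Ia = 0.2·(700/989) = 140/989 in ≈ 0.142 in
Since P=8.060 > Ia=0.142: effective rainfall P−Ia = 391567/49450 in
Q = (391567/49450)²/((391567/49450) + 700/989) = (153324715489/2445302500)/(426567/49450) = 153324715489/21093738150 in ≈ 7.269 in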